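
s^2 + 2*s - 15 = (s - 3)*(s + 5)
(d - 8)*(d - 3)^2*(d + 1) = d^4 - 13*d^3 + 43*d^2 - 15*d - 72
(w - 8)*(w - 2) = w^2 - 10*w + 16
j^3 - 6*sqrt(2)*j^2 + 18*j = j*(j - 3*sqrt(2))^2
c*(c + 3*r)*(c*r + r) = c^3*r + 3*c^2*r^2 + c^2*r + 3*c*r^2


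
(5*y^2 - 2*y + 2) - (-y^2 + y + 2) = 6*y^2 - 3*y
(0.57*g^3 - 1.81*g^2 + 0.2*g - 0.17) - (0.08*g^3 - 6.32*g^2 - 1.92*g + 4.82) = 0.49*g^3 + 4.51*g^2 + 2.12*g - 4.99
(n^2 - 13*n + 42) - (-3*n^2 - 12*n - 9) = 4*n^2 - n + 51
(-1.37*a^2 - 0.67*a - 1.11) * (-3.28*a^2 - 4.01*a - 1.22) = 4.4936*a^4 + 7.6913*a^3 + 7.9989*a^2 + 5.2685*a + 1.3542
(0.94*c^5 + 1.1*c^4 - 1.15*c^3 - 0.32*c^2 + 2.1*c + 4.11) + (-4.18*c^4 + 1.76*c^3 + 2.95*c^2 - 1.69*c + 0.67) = 0.94*c^5 - 3.08*c^4 + 0.61*c^3 + 2.63*c^2 + 0.41*c + 4.78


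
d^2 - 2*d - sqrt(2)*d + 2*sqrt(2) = (d - 2)*(d - sqrt(2))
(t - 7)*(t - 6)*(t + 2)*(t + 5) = t^4 - 6*t^3 - 39*t^2 + 164*t + 420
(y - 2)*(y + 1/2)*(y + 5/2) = y^3 + y^2 - 19*y/4 - 5/2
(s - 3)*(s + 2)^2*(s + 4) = s^4 + 5*s^3 - 4*s^2 - 44*s - 48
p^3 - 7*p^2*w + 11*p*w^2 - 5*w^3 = (p - 5*w)*(p - w)^2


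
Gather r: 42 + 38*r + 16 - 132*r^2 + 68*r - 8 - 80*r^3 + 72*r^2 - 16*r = -80*r^3 - 60*r^2 + 90*r + 50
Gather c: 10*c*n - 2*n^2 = 10*c*n - 2*n^2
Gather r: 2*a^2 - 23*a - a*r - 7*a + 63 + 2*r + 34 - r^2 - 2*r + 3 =2*a^2 - a*r - 30*a - r^2 + 100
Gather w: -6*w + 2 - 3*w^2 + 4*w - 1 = -3*w^2 - 2*w + 1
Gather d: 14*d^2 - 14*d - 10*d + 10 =14*d^2 - 24*d + 10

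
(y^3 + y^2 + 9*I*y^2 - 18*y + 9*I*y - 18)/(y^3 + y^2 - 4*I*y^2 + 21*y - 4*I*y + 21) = (y + 6*I)/(y - 7*I)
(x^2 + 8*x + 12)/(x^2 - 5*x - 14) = (x + 6)/(x - 7)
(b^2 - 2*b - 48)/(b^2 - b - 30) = (-b^2 + 2*b + 48)/(-b^2 + b + 30)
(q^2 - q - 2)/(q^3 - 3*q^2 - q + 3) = (q - 2)/(q^2 - 4*q + 3)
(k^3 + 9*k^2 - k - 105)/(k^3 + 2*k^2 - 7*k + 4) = (k^3 + 9*k^2 - k - 105)/(k^3 + 2*k^2 - 7*k + 4)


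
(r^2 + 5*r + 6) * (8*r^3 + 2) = 8*r^5 + 40*r^4 + 48*r^3 + 2*r^2 + 10*r + 12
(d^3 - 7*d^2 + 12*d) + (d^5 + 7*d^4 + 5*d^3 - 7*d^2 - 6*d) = d^5 + 7*d^4 + 6*d^3 - 14*d^2 + 6*d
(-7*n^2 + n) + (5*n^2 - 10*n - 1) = -2*n^2 - 9*n - 1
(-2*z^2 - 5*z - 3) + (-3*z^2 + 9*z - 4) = -5*z^2 + 4*z - 7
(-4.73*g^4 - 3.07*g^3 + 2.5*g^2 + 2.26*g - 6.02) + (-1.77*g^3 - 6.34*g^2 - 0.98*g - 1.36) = -4.73*g^4 - 4.84*g^3 - 3.84*g^2 + 1.28*g - 7.38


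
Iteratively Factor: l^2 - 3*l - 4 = (l - 4)*(l + 1)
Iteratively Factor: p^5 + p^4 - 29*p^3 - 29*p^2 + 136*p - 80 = (p - 5)*(p^4 + 6*p^3 + p^2 - 24*p + 16) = (p - 5)*(p - 1)*(p^3 + 7*p^2 + 8*p - 16) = (p - 5)*(p - 1)*(p + 4)*(p^2 + 3*p - 4) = (p - 5)*(p - 1)*(p + 4)^2*(p - 1)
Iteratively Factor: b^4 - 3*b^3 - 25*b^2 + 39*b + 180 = (b - 5)*(b^3 + 2*b^2 - 15*b - 36) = (b - 5)*(b - 4)*(b^2 + 6*b + 9) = (b - 5)*(b - 4)*(b + 3)*(b + 3)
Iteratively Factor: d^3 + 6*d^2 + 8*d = (d)*(d^2 + 6*d + 8) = d*(d + 4)*(d + 2)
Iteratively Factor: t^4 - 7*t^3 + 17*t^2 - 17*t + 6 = (t - 2)*(t^3 - 5*t^2 + 7*t - 3) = (t - 2)*(t - 1)*(t^2 - 4*t + 3) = (t - 3)*(t - 2)*(t - 1)*(t - 1)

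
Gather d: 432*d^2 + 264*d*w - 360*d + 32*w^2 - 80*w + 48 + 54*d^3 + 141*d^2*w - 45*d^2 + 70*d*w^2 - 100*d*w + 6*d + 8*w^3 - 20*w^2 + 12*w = 54*d^3 + d^2*(141*w + 387) + d*(70*w^2 + 164*w - 354) + 8*w^3 + 12*w^2 - 68*w + 48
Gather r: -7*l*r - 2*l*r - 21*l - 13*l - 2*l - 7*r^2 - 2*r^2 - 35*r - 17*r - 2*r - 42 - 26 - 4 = -36*l - 9*r^2 + r*(-9*l - 54) - 72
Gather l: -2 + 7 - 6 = -1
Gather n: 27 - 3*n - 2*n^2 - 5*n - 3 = -2*n^2 - 8*n + 24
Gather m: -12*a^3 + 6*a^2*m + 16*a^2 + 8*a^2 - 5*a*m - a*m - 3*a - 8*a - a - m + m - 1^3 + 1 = -12*a^3 + 24*a^2 - 12*a + m*(6*a^2 - 6*a)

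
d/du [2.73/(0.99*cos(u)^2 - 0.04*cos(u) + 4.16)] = (5.4054*cos(u) - 0.1092)*sin(u)/(0.99*cos(u)^2 - 0.04*cos(u) + 4.16)^2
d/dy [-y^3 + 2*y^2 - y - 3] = -3*y^2 + 4*y - 1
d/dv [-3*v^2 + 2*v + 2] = 2 - 6*v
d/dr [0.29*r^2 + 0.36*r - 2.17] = 0.58*r + 0.36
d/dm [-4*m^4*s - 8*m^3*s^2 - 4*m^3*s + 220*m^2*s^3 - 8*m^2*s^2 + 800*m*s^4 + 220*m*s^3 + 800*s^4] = 4*s*(-4*m^3 - 6*m^2*s - 3*m^2 + 110*m*s^2 - 4*m*s + 200*s^3 + 55*s^2)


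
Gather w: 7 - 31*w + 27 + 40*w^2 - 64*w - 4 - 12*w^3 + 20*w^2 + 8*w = -12*w^3 + 60*w^2 - 87*w + 30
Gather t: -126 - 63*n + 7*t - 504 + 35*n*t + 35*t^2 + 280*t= -63*n + 35*t^2 + t*(35*n + 287) - 630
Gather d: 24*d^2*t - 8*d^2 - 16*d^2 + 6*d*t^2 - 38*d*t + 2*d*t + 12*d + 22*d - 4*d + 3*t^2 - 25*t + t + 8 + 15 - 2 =d^2*(24*t - 24) + d*(6*t^2 - 36*t + 30) + 3*t^2 - 24*t + 21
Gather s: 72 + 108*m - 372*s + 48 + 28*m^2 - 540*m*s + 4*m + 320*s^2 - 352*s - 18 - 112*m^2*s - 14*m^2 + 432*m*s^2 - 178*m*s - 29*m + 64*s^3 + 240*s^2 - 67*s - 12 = 14*m^2 + 83*m + 64*s^3 + s^2*(432*m + 560) + s*(-112*m^2 - 718*m - 791) + 90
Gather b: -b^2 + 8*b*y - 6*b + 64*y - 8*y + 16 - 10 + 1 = -b^2 + b*(8*y - 6) + 56*y + 7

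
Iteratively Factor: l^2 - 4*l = (l - 4)*(l)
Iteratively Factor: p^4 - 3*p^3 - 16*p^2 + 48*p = (p - 4)*(p^3 + p^2 - 12*p) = (p - 4)*(p + 4)*(p^2 - 3*p) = p*(p - 4)*(p + 4)*(p - 3)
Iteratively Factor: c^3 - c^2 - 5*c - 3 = (c - 3)*(c^2 + 2*c + 1) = (c - 3)*(c + 1)*(c + 1)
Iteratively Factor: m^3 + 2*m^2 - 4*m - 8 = (m + 2)*(m^2 - 4) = (m + 2)^2*(m - 2)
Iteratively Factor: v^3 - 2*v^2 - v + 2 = (v - 1)*(v^2 - v - 2) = (v - 1)*(v + 1)*(v - 2)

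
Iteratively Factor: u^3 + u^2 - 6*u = (u + 3)*(u^2 - 2*u) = u*(u + 3)*(u - 2)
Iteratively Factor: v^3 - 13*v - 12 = (v + 1)*(v^2 - v - 12) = (v + 1)*(v + 3)*(v - 4)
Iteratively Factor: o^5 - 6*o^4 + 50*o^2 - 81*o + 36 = (o - 1)*(o^4 - 5*o^3 - 5*o^2 + 45*o - 36) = (o - 3)*(o - 1)*(o^3 - 2*o^2 - 11*o + 12) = (o - 3)*(o - 1)^2*(o^2 - o - 12) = (o - 3)*(o - 1)^2*(o + 3)*(o - 4)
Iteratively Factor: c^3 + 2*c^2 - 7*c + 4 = (c + 4)*(c^2 - 2*c + 1) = (c - 1)*(c + 4)*(c - 1)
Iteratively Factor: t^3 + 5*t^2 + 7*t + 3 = (t + 1)*(t^2 + 4*t + 3) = (t + 1)^2*(t + 3)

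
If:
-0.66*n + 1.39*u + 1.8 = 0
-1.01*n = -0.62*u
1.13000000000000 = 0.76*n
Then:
No Solution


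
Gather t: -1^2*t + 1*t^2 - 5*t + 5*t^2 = 6*t^2 - 6*t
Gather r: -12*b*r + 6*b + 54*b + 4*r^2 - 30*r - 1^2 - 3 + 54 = 60*b + 4*r^2 + r*(-12*b - 30) + 50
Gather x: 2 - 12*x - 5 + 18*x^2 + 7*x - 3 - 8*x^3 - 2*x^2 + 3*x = -8*x^3 + 16*x^2 - 2*x - 6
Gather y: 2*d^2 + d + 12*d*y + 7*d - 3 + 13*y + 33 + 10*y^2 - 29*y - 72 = 2*d^2 + 8*d + 10*y^2 + y*(12*d - 16) - 42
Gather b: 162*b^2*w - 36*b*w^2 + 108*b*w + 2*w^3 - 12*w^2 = 162*b^2*w + b*(-36*w^2 + 108*w) + 2*w^3 - 12*w^2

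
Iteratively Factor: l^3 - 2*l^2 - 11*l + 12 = (l - 4)*(l^2 + 2*l - 3) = (l - 4)*(l + 3)*(l - 1)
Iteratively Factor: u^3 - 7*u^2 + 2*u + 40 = (u - 4)*(u^2 - 3*u - 10) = (u - 4)*(u + 2)*(u - 5)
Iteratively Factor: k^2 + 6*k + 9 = (k + 3)*(k + 3)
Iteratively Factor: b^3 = (b)*(b^2) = b^2*(b)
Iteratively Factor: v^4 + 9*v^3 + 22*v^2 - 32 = (v + 4)*(v^3 + 5*v^2 + 2*v - 8) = (v - 1)*(v + 4)*(v^2 + 6*v + 8) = (v - 1)*(v + 4)^2*(v + 2)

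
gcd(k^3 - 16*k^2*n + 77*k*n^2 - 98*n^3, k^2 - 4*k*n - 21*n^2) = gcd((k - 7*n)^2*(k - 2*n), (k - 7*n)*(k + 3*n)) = k - 7*n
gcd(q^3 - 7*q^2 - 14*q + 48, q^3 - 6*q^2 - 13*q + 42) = q^2 + q - 6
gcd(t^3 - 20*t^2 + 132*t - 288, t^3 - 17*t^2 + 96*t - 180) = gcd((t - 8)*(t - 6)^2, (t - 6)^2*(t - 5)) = t^2 - 12*t + 36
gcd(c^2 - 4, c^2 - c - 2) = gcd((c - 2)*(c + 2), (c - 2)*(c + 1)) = c - 2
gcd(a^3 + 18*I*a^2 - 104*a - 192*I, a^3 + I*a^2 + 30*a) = a + 6*I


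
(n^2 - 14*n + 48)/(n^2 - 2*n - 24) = (n - 8)/(n + 4)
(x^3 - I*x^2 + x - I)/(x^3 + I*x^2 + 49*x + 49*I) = (x^2 - 2*I*x - 1)/(x^2 + 49)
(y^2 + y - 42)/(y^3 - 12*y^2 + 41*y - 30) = (y + 7)/(y^2 - 6*y + 5)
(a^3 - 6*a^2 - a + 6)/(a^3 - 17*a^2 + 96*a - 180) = (a^2 - 1)/(a^2 - 11*a + 30)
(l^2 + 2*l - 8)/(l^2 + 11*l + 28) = (l - 2)/(l + 7)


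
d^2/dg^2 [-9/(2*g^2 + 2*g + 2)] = 9*(g^2 + g - (2*g + 1)^2 + 1)/(g^2 + g + 1)^3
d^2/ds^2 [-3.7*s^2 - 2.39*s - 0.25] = -7.40000000000000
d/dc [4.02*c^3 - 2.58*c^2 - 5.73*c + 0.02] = 12.06*c^2 - 5.16*c - 5.73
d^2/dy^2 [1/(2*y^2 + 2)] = (3*y^2 - 1)/(y^2 + 1)^3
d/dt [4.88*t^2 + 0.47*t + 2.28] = 9.76*t + 0.47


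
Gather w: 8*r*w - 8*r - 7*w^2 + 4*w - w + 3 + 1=-8*r - 7*w^2 + w*(8*r + 3) + 4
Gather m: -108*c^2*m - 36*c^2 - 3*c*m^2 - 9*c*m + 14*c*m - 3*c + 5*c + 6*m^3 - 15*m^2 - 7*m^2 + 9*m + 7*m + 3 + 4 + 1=-36*c^2 + 2*c + 6*m^3 + m^2*(-3*c - 22) + m*(-108*c^2 + 5*c + 16) + 8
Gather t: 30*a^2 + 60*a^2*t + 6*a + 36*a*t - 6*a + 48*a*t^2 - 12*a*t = 30*a^2 + 48*a*t^2 + t*(60*a^2 + 24*a)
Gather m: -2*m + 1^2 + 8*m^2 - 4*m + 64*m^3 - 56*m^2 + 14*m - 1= 64*m^3 - 48*m^2 + 8*m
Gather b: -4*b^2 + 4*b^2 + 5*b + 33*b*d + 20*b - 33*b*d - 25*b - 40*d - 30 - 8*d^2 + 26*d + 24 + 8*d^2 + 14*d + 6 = 0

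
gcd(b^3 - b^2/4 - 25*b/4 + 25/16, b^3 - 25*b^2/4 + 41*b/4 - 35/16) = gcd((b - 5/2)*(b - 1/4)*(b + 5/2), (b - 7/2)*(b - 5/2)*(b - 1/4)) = b^2 - 11*b/4 + 5/8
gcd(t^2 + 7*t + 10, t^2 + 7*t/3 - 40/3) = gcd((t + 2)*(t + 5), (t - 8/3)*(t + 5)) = t + 5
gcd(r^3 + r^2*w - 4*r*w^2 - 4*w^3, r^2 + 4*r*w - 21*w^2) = 1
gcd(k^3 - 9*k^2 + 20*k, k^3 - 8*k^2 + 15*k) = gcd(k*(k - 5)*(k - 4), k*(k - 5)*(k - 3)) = k^2 - 5*k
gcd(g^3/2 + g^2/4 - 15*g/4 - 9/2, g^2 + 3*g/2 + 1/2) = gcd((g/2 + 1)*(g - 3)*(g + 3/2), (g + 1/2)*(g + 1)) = 1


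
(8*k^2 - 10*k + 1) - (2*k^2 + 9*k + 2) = 6*k^2 - 19*k - 1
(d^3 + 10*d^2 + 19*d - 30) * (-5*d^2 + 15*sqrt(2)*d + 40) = -5*d^5 - 50*d^4 + 15*sqrt(2)*d^4 - 55*d^3 + 150*sqrt(2)*d^3 + 285*sqrt(2)*d^2 + 550*d^2 - 450*sqrt(2)*d + 760*d - 1200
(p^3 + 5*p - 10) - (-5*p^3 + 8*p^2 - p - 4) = 6*p^3 - 8*p^2 + 6*p - 6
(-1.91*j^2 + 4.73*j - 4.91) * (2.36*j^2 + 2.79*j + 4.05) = -4.5076*j^4 + 5.8339*j^3 - 6.1264*j^2 + 5.4576*j - 19.8855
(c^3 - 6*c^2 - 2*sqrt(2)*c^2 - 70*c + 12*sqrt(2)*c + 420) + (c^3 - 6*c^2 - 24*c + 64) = 2*c^3 - 12*c^2 - 2*sqrt(2)*c^2 - 94*c + 12*sqrt(2)*c + 484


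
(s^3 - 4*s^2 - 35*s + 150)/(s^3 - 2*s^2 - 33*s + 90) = (s - 5)/(s - 3)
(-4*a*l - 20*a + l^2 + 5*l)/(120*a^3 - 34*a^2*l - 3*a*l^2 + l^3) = (-l - 5)/(30*a^2 - a*l - l^2)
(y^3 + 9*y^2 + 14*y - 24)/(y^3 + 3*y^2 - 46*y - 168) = (y - 1)/(y - 7)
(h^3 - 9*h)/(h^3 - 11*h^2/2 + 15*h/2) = 2*(h + 3)/(2*h - 5)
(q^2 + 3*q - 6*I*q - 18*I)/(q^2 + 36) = (q + 3)/(q + 6*I)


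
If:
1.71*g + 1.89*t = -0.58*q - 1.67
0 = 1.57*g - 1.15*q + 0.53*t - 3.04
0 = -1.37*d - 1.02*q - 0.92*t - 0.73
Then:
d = 1.49086227590789 - 0.138194709950992*t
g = -0.862291891140384*t - 0.0546731083382573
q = -0.716346320948177*t - 2.71811893920962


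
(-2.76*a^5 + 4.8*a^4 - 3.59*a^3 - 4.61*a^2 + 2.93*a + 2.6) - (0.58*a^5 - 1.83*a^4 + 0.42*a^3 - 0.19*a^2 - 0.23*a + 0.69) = -3.34*a^5 + 6.63*a^4 - 4.01*a^3 - 4.42*a^2 + 3.16*a + 1.91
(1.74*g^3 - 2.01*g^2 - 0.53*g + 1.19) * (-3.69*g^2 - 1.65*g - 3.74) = -6.4206*g^5 + 4.5459*g^4 - 1.2354*g^3 + 4.0008*g^2 + 0.0187000000000004*g - 4.4506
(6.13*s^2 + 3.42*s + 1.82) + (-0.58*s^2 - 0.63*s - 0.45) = 5.55*s^2 + 2.79*s + 1.37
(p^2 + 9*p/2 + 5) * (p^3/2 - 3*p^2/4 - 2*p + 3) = p^5/2 + 3*p^4/2 - 23*p^3/8 - 39*p^2/4 + 7*p/2 + 15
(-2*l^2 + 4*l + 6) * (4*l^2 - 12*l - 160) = -8*l^4 + 40*l^3 + 296*l^2 - 712*l - 960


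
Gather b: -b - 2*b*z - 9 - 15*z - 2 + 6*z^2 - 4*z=b*(-2*z - 1) + 6*z^2 - 19*z - 11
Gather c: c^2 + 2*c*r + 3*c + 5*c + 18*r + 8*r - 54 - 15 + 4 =c^2 + c*(2*r + 8) + 26*r - 65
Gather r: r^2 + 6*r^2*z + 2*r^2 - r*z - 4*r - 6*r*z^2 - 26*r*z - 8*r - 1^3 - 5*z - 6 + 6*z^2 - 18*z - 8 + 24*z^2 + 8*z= r^2*(6*z + 3) + r*(-6*z^2 - 27*z - 12) + 30*z^2 - 15*z - 15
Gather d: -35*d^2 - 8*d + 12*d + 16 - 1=-35*d^2 + 4*d + 15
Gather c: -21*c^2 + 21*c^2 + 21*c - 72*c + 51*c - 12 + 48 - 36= 0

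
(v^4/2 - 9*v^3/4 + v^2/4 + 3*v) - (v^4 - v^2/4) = -v^4/2 - 9*v^3/4 + v^2/2 + 3*v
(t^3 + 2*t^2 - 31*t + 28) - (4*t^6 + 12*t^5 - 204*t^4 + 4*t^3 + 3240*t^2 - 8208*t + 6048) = -4*t^6 - 12*t^5 + 204*t^4 - 3*t^3 - 3238*t^2 + 8177*t - 6020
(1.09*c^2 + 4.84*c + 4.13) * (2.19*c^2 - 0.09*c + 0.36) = 2.3871*c^4 + 10.5015*c^3 + 9.0015*c^2 + 1.3707*c + 1.4868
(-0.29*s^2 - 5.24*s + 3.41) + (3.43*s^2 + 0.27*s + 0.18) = 3.14*s^2 - 4.97*s + 3.59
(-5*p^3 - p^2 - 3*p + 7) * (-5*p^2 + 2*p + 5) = 25*p^5 - 5*p^4 - 12*p^3 - 46*p^2 - p + 35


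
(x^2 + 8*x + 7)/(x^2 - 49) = (x + 1)/(x - 7)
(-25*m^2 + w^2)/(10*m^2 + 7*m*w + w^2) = (-5*m + w)/(2*m + w)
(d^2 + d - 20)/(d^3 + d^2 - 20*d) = 1/d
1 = 1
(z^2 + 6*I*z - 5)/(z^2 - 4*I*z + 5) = (z + 5*I)/(z - 5*I)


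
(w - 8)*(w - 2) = w^2 - 10*w + 16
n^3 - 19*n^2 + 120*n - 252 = (n - 7)*(n - 6)^2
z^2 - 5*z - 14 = (z - 7)*(z + 2)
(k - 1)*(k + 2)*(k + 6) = k^3 + 7*k^2 + 4*k - 12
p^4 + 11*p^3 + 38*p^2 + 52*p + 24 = (p + 1)*(p + 2)^2*(p + 6)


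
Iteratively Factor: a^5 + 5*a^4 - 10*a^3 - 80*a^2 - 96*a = (a)*(a^4 + 5*a^3 - 10*a^2 - 80*a - 96) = a*(a + 2)*(a^3 + 3*a^2 - 16*a - 48) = a*(a + 2)*(a + 4)*(a^2 - a - 12) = a*(a + 2)*(a + 3)*(a + 4)*(a - 4)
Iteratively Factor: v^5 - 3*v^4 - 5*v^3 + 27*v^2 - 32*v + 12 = (v - 1)*(v^4 - 2*v^3 - 7*v^2 + 20*v - 12) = (v - 1)*(v + 3)*(v^3 - 5*v^2 + 8*v - 4) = (v - 1)^2*(v + 3)*(v^2 - 4*v + 4) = (v - 2)*(v - 1)^2*(v + 3)*(v - 2)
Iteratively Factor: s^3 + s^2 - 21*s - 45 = (s - 5)*(s^2 + 6*s + 9) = (s - 5)*(s + 3)*(s + 3)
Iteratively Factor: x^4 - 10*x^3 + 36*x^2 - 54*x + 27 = (x - 1)*(x^3 - 9*x^2 + 27*x - 27) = (x - 3)*(x - 1)*(x^2 - 6*x + 9) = (x - 3)^2*(x - 1)*(x - 3)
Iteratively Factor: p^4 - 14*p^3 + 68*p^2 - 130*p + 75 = (p - 5)*(p^3 - 9*p^2 + 23*p - 15) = (p - 5)^2*(p^2 - 4*p + 3) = (p - 5)^2*(p - 1)*(p - 3)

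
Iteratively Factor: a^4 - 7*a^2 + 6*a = (a - 1)*(a^3 + a^2 - 6*a) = (a - 1)*(a + 3)*(a^2 - 2*a) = (a - 2)*(a - 1)*(a + 3)*(a)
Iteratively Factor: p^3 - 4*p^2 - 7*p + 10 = (p + 2)*(p^2 - 6*p + 5) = (p - 5)*(p + 2)*(p - 1)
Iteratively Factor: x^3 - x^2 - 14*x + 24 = (x - 2)*(x^2 + x - 12) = (x - 2)*(x + 4)*(x - 3)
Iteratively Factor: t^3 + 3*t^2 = (t + 3)*(t^2) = t*(t + 3)*(t)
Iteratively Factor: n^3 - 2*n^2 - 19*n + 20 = (n + 4)*(n^2 - 6*n + 5) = (n - 5)*(n + 4)*(n - 1)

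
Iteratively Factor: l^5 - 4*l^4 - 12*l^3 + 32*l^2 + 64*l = (l - 4)*(l^4 - 12*l^2 - 16*l) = (l - 4)^2*(l^3 + 4*l^2 + 4*l) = (l - 4)^2*(l + 2)*(l^2 + 2*l) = l*(l - 4)^2*(l + 2)*(l + 2)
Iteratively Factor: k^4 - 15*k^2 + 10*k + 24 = (k - 2)*(k^3 + 2*k^2 - 11*k - 12) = (k - 2)*(k + 1)*(k^2 + k - 12) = (k - 2)*(k + 1)*(k + 4)*(k - 3)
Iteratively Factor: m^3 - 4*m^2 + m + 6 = (m - 2)*(m^2 - 2*m - 3) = (m - 3)*(m - 2)*(m + 1)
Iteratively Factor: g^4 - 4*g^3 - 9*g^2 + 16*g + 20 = (g - 5)*(g^3 + g^2 - 4*g - 4) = (g - 5)*(g + 2)*(g^2 - g - 2) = (g - 5)*(g + 1)*(g + 2)*(g - 2)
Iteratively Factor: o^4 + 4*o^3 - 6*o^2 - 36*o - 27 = (o - 3)*(o^3 + 7*o^2 + 15*o + 9) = (o - 3)*(o + 3)*(o^2 + 4*o + 3) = (o - 3)*(o + 3)^2*(o + 1)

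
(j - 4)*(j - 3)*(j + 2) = j^3 - 5*j^2 - 2*j + 24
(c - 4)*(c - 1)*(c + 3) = c^3 - 2*c^2 - 11*c + 12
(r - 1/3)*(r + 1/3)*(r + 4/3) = r^3 + 4*r^2/3 - r/9 - 4/27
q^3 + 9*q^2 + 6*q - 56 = (q - 2)*(q + 4)*(q + 7)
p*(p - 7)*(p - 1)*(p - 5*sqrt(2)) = p^4 - 8*p^3 - 5*sqrt(2)*p^3 + 7*p^2 + 40*sqrt(2)*p^2 - 35*sqrt(2)*p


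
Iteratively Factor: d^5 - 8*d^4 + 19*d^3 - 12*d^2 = (d - 1)*(d^4 - 7*d^3 + 12*d^2) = d*(d - 1)*(d^3 - 7*d^2 + 12*d) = d*(d - 4)*(d - 1)*(d^2 - 3*d) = d^2*(d - 4)*(d - 1)*(d - 3)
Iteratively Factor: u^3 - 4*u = (u - 2)*(u^2 + 2*u) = (u - 2)*(u + 2)*(u)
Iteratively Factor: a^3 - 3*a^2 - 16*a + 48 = (a - 3)*(a^2 - 16) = (a - 3)*(a + 4)*(a - 4)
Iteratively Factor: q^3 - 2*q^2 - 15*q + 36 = (q + 4)*(q^2 - 6*q + 9) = (q - 3)*(q + 4)*(q - 3)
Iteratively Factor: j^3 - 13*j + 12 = (j + 4)*(j^2 - 4*j + 3) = (j - 1)*(j + 4)*(j - 3)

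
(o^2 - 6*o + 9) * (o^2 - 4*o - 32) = o^4 - 10*o^3 + o^2 + 156*o - 288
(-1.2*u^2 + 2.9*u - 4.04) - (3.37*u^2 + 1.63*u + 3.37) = -4.57*u^2 + 1.27*u - 7.41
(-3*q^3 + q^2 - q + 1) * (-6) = 18*q^3 - 6*q^2 + 6*q - 6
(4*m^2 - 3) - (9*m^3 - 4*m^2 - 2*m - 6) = -9*m^3 + 8*m^2 + 2*m + 3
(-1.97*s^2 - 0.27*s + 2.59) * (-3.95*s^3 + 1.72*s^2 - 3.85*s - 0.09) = 7.7815*s^5 - 2.3219*s^4 - 3.1104*s^3 + 5.6716*s^2 - 9.9472*s - 0.2331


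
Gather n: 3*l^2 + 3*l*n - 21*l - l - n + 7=3*l^2 - 22*l + n*(3*l - 1) + 7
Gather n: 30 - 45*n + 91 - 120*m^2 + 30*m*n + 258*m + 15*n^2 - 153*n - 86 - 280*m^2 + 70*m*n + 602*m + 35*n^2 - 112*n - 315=-400*m^2 + 860*m + 50*n^2 + n*(100*m - 310) - 280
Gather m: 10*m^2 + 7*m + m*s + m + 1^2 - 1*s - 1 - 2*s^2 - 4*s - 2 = 10*m^2 + m*(s + 8) - 2*s^2 - 5*s - 2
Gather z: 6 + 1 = 7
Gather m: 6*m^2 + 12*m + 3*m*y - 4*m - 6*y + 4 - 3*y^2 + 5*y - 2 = 6*m^2 + m*(3*y + 8) - 3*y^2 - y + 2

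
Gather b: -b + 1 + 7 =8 - b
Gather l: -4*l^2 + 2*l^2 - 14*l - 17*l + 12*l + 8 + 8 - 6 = -2*l^2 - 19*l + 10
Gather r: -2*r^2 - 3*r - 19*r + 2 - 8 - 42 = -2*r^2 - 22*r - 48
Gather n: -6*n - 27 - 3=-6*n - 30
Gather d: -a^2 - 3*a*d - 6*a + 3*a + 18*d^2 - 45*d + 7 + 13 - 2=-a^2 - 3*a + 18*d^2 + d*(-3*a - 45) + 18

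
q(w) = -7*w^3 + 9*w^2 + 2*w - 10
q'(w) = -21*w^2 + 18*w + 2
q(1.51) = -10.56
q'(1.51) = -18.70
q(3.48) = -189.06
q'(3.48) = -189.68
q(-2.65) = 178.17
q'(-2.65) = -193.17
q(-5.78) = 1630.82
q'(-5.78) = -803.62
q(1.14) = -6.39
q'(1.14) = -4.77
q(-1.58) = 36.92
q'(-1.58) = -78.86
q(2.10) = -30.94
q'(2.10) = -52.81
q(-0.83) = -1.46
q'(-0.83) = -27.41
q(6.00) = -1186.00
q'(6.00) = -646.00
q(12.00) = -10786.00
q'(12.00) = -2806.00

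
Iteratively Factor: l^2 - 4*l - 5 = (l + 1)*(l - 5)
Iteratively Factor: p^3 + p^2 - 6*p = (p - 2)*(p^2 + 3*p) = (p - 2)*(p + 3)*(p)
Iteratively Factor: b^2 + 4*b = (b)*(b + 4)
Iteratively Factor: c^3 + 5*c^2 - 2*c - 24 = (c + 3)*(c^2 + 2*c - 8) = (c - 2)*(c + 3)*(c + 4)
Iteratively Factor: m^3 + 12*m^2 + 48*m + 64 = (m + 4)*(m^2 + 8*m + 16) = (m + 4)^2*(m + 4)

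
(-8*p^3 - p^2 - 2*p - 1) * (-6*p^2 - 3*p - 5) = 48*p^5 + 30*p^4 + 55*p^3 + 17*p^2 + 13*p + 5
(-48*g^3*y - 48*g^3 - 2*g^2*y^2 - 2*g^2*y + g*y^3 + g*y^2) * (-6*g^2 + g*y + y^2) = 288*g^5*y + 288*g^5 - 36*g^4*y^2 - 36*g^4*y - 56*g^3*y^3 - 56*g^3*y^2 - g^2*y^4 - g^2*y^3 + g*y^5 + g*y^4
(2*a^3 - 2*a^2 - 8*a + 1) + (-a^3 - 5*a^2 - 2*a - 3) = a^3 - 7*a^2 - 10*a - 2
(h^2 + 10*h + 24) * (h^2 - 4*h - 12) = h^4 + 6*h^3 - 28*h^2 - 216*h - 288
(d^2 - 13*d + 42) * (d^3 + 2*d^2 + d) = d^5 - 11*d^4 + 17*d^3 + 71*d^2 + 42*d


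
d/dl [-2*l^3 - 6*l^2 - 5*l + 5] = -6*l^2 - 12*l - 5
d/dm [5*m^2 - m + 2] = 10*m - 1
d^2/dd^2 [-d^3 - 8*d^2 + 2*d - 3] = -6*d - 16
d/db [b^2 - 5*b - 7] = 2*b - 5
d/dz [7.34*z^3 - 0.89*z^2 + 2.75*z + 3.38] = 22.02*z^2 - 1.78*z + 2.75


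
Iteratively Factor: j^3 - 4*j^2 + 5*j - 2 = (j - 1)*(j^2 - 3*j + 2) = (j - 2)*(j - 1)*(j - 1)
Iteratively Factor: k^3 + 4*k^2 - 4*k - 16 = (k - 2)*(k^2 + 6*k + 8) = (k - 2)*(k + 4)*(k + 2)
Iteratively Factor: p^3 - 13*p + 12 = (p + 4)*(p^2 - 4*p + 3) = (p - 3)*(p + 4)*(p - 1)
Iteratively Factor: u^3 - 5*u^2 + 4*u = (u - 1)*(u^2 - 4*u) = (u - 4)*(u - 1)*(u)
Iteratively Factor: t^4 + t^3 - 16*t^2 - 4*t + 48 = (t - 3)*(t^3 + 4*t^2 - 4*t - 16) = (t - 3)*(t + 2)*(t^2 + 2*t - 8) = (t - 3)*(t - 2)*(t + 2)*(t + 4)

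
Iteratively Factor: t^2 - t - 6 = (t - 3)*(t + 2)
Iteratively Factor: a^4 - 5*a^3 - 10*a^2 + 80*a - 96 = (a + 4)*(a^3 - 9*a^2 + 26*a - 24) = (a - 3)*(a + 4)*(a^2 - 6*a + 8) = (a - 3)*(a - 2)*(a + 4)*(a - 4)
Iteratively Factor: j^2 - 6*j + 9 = (j - 3)*(j - 3)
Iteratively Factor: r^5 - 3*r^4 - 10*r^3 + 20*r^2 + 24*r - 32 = (r + 2)*(r^4 - 5*r^3 + 20*r - 16) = (r - 4)*(r + 2)*(r^3 - r^2 - 4*r + 4) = (r - 4)*(r - 2)*(r + 2)*(r^2 + r - 2) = (r - 4)*(r - 2)*(r + 2)^2*(r - 1)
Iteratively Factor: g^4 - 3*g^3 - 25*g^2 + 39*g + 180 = (g + 3)*(g^3 - 6*g^2 - 7*g + 60) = (g + 3)^2*(g^2 - 9*g + 20) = (g - 5)*(g + 3)^2*(g - 4)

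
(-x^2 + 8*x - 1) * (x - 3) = -x^3 + 11*x^2 - 25*x + 3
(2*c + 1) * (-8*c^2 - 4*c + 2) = -16*c^3 - 16*c^2 + 2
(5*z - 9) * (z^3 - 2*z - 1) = 5*z^4 - 9*z^3 - 10*z^2 + 13*z + 9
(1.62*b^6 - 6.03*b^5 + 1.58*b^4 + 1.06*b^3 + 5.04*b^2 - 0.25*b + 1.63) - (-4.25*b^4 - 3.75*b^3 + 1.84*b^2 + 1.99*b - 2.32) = 1.62*b^6 - 6.03*b^5 + 5.83*b^4 + 4.81*b^3 + 3.2*b^2 - 2.24*b + 3.95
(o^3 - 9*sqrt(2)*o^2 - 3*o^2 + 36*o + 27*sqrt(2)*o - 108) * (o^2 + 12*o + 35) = o^5 - 9*sqrt(2)*o^4 + 9*o^4 - 81*sqrt(2)*o^3 + 35*o^3 + 9*sqrt(2)*o^2 + 219*o^2 - 36*o + 945*sqrt(2)*o - 3780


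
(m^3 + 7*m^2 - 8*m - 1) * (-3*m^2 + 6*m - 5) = -3*m^5 - 15*m^4 + 61*m^3 - 80*m^2 + 34*m + 5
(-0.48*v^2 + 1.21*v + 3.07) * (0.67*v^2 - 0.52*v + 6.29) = -0.3216*v^4 + 1.0603*v^3 - 1.5915*v^2 + 6.0145*v + 19.3103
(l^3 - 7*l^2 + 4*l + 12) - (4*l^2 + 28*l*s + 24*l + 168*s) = l^3 - 11*l^2 - 28*l*s - 20*l - 168*s + 12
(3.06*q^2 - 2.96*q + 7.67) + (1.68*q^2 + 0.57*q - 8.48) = 4.74*q^2 - 2.39*q - 0.81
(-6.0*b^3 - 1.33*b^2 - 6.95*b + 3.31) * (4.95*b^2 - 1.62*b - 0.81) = -29.7*b^5 + 3.1365*b^4 - 27.3879*b^3 + 28.7208*b^2 + 0.2673*b - 2.6811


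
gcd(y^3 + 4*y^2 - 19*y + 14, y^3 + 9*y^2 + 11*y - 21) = y^2 + 6*y - 7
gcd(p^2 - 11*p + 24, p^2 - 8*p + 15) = p - 3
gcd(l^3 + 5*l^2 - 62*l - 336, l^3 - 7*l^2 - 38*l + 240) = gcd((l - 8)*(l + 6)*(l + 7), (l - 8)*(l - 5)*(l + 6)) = l^2 - 2*l - 48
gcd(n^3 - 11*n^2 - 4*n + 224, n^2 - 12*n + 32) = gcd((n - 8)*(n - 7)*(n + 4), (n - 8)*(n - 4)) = n - 8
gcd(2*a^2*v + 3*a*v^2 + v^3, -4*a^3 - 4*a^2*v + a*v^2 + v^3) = 2*a^2 + 3*a*v + v^2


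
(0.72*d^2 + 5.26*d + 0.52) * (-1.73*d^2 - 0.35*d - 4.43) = -1.2456*d^4 - 9.3518*d^3 - 5.9302*d^2 - 23.4838*d - 2.3036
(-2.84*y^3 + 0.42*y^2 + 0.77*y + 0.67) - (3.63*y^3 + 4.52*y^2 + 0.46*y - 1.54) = -6.47*y^3 - 4.1*y^2 + 0.31*y + 2.21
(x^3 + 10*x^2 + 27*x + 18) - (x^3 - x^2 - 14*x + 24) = 11*x^2 + 41*x - 6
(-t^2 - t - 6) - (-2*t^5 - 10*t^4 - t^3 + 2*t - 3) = 2*t^5 + 10*t^4 + t^3 - t^2 - 3*t - 3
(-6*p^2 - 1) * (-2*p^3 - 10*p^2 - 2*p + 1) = 12*p^5 + 60*p^4 + 14*p^3 + 4*p^2 + 2*p - 1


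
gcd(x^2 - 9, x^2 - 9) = x^2 - 9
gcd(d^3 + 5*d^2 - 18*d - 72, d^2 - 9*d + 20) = d - 4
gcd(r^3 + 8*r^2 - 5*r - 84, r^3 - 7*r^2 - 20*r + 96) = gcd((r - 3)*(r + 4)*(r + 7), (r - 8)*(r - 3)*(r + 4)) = r^2 + r - 12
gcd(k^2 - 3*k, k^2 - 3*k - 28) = 1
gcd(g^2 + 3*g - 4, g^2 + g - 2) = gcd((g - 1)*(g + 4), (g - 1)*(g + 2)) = g - 1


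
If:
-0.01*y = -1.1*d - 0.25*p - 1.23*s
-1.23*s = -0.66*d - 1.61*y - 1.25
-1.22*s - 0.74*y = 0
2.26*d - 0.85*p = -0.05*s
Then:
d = -0.21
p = -0.53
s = 0.29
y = -0.47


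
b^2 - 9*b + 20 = (b - 5)*(b - 4)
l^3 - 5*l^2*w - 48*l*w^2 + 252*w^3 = (l - 6*w)^2*(l + 7*w)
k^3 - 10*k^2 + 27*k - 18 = (k - 6)*(k - 3)*(k - 1)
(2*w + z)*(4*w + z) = 8*w^2 + 6*w*z + z^2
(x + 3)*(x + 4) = x^2 + 7*x + 12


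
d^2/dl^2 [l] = 0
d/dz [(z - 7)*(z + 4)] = 2*z - 3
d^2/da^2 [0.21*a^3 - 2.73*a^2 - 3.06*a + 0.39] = 1.26*a - 5.46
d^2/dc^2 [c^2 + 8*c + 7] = 2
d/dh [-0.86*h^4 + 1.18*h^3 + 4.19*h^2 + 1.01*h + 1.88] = -3.44*h^3 + 3.54*h^2 + 8.38*h + 1.01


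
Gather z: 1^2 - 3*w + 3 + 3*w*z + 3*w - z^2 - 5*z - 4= -z^2 + z*(3*w - 5)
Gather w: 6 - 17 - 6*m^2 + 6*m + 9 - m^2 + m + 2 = -7*m^2 + 7*m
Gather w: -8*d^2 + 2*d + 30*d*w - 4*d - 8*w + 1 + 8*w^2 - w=-8*d^2 - 2*d + 8*w^2 + w*(30*d - 9) + 1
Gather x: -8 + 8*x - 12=8*x - 20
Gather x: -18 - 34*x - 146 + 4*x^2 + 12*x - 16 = 4*x^2 - 22*x - 180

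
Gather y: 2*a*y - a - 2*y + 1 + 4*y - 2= -a + y*(2*a + 2) - 1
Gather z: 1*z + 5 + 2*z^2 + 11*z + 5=2*z^2 + 12*z + 10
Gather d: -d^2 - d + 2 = -d^2 - d + 2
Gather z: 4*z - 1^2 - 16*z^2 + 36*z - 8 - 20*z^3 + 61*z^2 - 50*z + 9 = -20*z^3 + 45*z^2 - 10*z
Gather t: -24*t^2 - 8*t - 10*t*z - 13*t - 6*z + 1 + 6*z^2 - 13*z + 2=-24*t^2 + t*(-10*z - 21) + 6*z^2 - 19*z + 3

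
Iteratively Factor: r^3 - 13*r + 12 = (r - 1)*(r^2 + r - 12) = (r - 3)*(r - 1)*(r + 4)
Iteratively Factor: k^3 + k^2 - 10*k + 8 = (k - 2)*(k^2 + 3*k - 4) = (k - 2)*(k + 4)*(k - 1)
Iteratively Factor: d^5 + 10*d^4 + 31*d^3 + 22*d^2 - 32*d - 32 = (d + 4)*(d^4 + 6*d^3 + 7*d^2 - 6*d - 8) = (d + 4)^2*(d^3 + 2*d^2 - d - 2) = (d + 2)*(d + 4)^2*(d^2 - 1) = (d + 1)*(d + 2)*(d + 4)^2*(d - 1)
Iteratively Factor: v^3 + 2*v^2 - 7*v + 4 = (v + 4)*(v^2 - 2*v + 1) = (v - 1)*(v + 4)*(v - 1)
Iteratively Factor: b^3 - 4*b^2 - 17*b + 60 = (b + 4)*(b^2 - 8*b + 15) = (b - 3)*(b + 4)*(b - 5)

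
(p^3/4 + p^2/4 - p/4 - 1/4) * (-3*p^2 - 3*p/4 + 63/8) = -3*p^5/4 - 15*p^4/16 + 81*p^3/32 + 93*p^2/32 - 57*p/32 - 63/32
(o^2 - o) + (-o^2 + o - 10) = -10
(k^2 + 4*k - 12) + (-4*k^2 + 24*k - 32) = -3*k^2 + 28*k - 44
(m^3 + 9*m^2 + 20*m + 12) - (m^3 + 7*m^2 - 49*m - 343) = 2*m^2 + 69*m + 355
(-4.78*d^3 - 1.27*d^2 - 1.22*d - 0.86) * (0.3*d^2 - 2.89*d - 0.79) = -1.434*d^5 + 13.4332*d^4 + 7.0805*d^3 + 4.2711*d^2 + 3.4492*d + 0.6794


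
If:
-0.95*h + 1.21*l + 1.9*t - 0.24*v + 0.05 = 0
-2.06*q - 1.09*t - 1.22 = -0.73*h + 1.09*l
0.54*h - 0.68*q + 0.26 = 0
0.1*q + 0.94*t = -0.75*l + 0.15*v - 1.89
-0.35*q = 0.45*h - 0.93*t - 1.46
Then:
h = -4.60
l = 7.01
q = -3.27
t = -5.03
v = 13.96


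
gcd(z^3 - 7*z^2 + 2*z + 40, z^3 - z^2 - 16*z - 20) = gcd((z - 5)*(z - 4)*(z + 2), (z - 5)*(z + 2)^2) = z^2 - 3*z - 10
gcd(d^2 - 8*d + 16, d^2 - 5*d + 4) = d - 4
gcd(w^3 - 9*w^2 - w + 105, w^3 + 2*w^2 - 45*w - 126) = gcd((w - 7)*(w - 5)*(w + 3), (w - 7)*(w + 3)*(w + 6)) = w^2 - 4*w - 21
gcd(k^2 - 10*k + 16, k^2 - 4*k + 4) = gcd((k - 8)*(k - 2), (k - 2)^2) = k - 2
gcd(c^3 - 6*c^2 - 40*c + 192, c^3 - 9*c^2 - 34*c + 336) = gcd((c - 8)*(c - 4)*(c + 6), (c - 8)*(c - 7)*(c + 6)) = c^2 - 2*c - 48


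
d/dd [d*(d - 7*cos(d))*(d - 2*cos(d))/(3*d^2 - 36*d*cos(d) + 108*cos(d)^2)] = (-3*d^3*sin(d) + d^3 + 13*d^2*sin(2*d) - 18*d^2*cos(d) + 94*d*cos(d)^2 - 84*cos(d)^3)/(3*(d - 6*cos(d))^3)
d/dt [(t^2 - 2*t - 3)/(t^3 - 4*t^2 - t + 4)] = (-t^2 + 6*t - 11)/(t^4 - 10*t^3 + 33*t^2 - 40*t + 16)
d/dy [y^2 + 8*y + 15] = 2*y + 8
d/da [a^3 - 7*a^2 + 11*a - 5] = 3*a^2 - 14*a + 11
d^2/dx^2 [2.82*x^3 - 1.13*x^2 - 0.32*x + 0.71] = 16.92*x - 2.26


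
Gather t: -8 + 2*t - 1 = 2*t - 9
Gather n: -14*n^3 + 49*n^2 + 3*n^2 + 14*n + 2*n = -14*n^3 + 52*n^2 + 16*n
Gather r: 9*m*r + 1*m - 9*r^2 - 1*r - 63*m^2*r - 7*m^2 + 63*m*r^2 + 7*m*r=-7*m^2 + m + r^2*(63*m - 9) + r*(-63*m^2 + 16*m - 1)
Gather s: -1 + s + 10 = s + 9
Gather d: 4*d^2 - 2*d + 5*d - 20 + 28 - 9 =4*d^2 + 3*d - 1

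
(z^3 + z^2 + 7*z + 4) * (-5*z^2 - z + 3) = -5*z^5 - 6*z^4 - 33*z^3 - 24*z^2 + 17*z + 12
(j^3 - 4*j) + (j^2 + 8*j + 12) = j^3 + j^2 + 4*j + 12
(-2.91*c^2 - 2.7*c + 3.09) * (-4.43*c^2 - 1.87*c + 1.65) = 12.8913*c^4 + 17.4027*c^3 - 13.4412*c^2 - 10.2333*c + 5.0985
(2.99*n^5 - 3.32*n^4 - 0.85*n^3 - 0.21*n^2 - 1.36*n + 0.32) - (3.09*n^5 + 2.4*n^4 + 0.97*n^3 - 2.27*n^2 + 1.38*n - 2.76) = -0.0999999999999996*n^5 - 5.72*n^4 - 1.82*n^3 + 2.06*n^2 - 2.74*n + 3.08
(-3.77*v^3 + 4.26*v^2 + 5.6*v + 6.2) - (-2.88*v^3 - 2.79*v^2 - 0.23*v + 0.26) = -0.89*v^3 + 7.05*v^2 + 5.83*v + 5.94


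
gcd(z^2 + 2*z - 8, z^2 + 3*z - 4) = z + 4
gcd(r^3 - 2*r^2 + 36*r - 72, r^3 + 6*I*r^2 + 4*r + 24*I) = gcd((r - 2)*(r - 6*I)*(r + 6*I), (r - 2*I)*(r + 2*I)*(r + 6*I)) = r + 6*I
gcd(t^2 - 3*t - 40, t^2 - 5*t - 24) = t - 8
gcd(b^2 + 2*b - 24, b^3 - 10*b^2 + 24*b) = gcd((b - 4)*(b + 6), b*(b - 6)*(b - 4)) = b - 4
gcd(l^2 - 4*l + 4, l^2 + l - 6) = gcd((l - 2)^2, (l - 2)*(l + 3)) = l - 2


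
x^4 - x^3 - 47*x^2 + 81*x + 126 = (x - 6)*(x - 3)*(x + 1)*(x + 7)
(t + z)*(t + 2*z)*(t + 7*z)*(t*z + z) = t^4*z + 10*t^3*z^2 + t^3*z + 23*t^2*z^3 + 10*t^2*z^2 + 14*t*z^4 + 23*t*z^3 + 14*z^4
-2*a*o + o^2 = o*(-2*a + o)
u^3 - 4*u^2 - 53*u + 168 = (u - 8)*(u - 3)*(u + 7)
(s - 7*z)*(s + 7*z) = s^2 - 49*z^2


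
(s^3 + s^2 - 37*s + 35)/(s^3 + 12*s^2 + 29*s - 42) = (s - 5)/(s + 6)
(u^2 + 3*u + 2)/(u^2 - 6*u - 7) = (u + 2)/(u - 7)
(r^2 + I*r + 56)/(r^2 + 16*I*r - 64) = (r - 7*I)/(r + 8*I)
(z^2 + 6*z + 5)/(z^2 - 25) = (z + 1)/(z - 5)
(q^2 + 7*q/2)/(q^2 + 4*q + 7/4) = 2*q/(2*q + 1)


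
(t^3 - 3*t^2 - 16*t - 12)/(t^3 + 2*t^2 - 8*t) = (t^3 - 3*t^2 - 16*t - 12)/(t*(t^2 + 2*t - 8))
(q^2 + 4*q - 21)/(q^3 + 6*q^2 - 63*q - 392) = (q - 3)/(q^2 - q - 56)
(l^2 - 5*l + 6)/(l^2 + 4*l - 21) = (l - 2)/(l + 7)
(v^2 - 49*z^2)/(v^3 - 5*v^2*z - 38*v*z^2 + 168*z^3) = (-v - 7*z)/(-v^2 - 2*v*z + 24*z^2)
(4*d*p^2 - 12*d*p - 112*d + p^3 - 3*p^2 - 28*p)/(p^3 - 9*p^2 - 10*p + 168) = (4*d + p)/(p - 6)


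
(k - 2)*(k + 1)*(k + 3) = k^3 + 2*k^2 - 5*k - 6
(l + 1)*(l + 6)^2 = l^3 + 13*l^2 + 48*l + 36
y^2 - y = y*(y - 1)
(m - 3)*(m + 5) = m^2 + 2*m - 15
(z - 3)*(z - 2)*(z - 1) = z^3 - 6*z^2 + 11*z - 6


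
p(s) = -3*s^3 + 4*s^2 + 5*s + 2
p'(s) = -9*s^2 + 8*s + 5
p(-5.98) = 756.68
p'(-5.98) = -364.68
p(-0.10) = 1.54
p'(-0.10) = 4.11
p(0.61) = 5.86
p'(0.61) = 6.53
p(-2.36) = 51.91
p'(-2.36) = -64.01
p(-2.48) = 59.96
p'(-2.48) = -70.19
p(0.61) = 5.86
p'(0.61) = 6.53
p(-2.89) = 93.37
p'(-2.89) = -93.29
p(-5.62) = 632.75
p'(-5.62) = -324.22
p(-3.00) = 104.00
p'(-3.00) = -100.00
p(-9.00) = 2468.00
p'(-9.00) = -796.00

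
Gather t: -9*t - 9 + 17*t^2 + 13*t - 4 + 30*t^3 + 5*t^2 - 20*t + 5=30*t^3 + 22*t^2 - 16*t - 8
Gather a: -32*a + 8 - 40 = -32*a - 32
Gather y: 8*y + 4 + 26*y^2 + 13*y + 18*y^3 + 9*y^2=18*y^3 + 35*y^2 + 21*y + 4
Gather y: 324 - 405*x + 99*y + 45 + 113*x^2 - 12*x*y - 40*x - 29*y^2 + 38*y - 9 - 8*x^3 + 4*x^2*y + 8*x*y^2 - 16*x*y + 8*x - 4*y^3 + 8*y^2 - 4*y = -8*x^3 + 113*x^2 - 437*x - 4*y^3 + y^2*(8*x - 21) + y*(4*x^2 - 28*x + 133) + 360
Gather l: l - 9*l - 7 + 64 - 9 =48 - 8*l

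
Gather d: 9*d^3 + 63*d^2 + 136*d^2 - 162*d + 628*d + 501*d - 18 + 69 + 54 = 9*d^3 + 199*d^2 + 967*d + 105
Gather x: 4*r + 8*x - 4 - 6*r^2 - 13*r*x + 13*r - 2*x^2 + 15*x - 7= -6*r^2 + 17*r - 2*x^2 + x*(23 - 13*r) - 11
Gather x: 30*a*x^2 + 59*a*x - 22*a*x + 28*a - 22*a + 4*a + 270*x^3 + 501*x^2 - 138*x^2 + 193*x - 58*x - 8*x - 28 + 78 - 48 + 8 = 10*a + 270*x^3 + x^2*(30*a + 363) + x*(37*a + 127) + 10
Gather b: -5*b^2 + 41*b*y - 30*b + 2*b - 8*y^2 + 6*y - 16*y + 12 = -5*b^2 + b*(41*y - 28) - 8*y^2 - 10*y + 12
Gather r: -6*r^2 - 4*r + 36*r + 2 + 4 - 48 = -6*r^2 + 32*r - 42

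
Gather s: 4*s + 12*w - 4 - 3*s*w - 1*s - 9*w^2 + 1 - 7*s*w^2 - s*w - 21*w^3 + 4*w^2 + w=s*(-7*w^2 - 4*w + 3) - 21*w^3 - 5*w^2 + 13*w - 3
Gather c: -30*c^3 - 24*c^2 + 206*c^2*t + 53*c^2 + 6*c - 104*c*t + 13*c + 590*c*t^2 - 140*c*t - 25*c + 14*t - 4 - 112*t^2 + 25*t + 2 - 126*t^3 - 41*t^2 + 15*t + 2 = -30*c^3 + c^2*(206*t + 29) + c*(590*t^2 - 244*t - 6) - 126*t^3 - 153*t^2 + 54*t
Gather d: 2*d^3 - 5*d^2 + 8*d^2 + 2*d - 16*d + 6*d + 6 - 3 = 2*d^3 + 3*d^2 - 8*d + 3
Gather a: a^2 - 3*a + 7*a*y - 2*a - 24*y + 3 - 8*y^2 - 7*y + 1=a^2 + a*(7*y - 5) - 8*y^2 - 31*y + 4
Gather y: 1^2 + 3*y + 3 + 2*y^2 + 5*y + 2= 2*y^2 + 8*y + 6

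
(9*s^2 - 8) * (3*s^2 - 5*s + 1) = 27*s^4 - 45*s^3 - 15*s^2 + 40*s - 8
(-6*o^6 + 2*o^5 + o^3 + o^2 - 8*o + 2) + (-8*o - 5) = -6*o^6 + 2*o^5 + o^3 + o^2 - 16*o - 3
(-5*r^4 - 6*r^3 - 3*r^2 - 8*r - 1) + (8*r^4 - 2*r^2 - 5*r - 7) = 3*r^4 - 6*r^3 - 5*r^2 - 13*r - 8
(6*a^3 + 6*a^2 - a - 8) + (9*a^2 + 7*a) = 6*a^3 + 15*a^2 + 6*a - 8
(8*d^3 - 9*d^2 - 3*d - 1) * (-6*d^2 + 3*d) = -48*d^5 + 78*d^4 - 9*d^3 - 3*d^2 - 3*d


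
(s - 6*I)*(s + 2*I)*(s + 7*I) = s^3 + 3*I*s^2 + 40*s + 84*I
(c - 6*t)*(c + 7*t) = c^2 + c*t - 42*t^2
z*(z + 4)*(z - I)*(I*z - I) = I*z^4 + z^3 + 3*I*z^3 + 3*z^2 - 4*I*z^2 - 4*z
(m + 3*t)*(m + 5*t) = m^2 + 8*m*t + 15*t^2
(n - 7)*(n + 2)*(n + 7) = n^3 + 2*n^2 - 49*n - 98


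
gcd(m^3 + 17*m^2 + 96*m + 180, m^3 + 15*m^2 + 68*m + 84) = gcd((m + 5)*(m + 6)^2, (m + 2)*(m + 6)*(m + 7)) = m + 6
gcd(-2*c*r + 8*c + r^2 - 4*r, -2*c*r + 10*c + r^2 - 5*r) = -2*c + r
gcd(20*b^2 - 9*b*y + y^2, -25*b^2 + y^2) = -5*b + y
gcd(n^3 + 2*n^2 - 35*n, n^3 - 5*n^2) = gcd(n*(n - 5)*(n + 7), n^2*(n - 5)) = n^2 - 5*n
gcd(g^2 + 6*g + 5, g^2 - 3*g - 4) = g + 1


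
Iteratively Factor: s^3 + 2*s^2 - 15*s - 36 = (s + 3)*(s^2 - s - 12) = (s - 4)*(s + 3)*(s + 3)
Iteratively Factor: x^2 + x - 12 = (x - 3)*(x + 4)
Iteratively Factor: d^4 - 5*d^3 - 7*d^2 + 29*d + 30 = (d + 1)*(d^3 - 6*d^2 - d + 30) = (d - 5)*(d + 1)*(d^2 - d - 6) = (d - 5)*(d - 3)*(d + 1)*(d + 2)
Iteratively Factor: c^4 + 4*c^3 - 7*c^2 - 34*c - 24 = (c + 2)*(c^3 + 2*c^2 - 11*c - 12) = (c + 2)*(c + 4)*(c^2 - 2*c - 3) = (c + 1)*(c + 2)*(c + 4)*(c - 3)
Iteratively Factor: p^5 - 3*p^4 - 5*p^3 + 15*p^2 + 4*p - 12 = (p + 1)*(p^4 - 4*p^3 - p^2 + 16*p - 12) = (p - 1)*(p + 1)*(p^3 - 3*p^2 - 4*p + 12) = (p - 1)*(p + 1)*(p + 2)*(p^2 - 5*p + 6) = (p - 2)*(p - 1)*(p + 1)*(p + 2)*(p - 3)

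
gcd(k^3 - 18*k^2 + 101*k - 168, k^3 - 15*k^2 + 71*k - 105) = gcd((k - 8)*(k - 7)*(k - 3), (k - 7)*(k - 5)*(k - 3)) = k^2 - 10*k + 21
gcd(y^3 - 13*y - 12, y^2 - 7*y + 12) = y - 4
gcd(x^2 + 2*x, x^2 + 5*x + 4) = 1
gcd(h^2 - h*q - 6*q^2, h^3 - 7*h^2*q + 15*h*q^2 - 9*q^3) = -h + 3*q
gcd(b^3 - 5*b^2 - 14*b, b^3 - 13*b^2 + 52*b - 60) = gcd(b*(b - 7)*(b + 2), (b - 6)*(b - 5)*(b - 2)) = 1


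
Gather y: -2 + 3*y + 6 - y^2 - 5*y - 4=-y^2 - 2*y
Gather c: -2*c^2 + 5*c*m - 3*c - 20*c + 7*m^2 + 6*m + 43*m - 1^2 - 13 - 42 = -2*c^2 + c*(5*m - 23) + 7*m^2 + 49*m - 56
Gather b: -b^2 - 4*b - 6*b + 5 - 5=-b^2 - 10*b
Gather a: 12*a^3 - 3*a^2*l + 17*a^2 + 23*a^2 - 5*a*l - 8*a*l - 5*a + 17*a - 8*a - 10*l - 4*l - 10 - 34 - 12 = 12*a^3 + a^2*(40 - 3*l) + a*(4 - 13*l) - 14*l - 56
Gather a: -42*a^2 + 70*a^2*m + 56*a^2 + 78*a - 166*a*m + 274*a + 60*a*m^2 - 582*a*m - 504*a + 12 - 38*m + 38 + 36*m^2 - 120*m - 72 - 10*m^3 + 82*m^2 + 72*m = a^2*(70*m + 14) + a*(60*m^2 - 748*m - 152) - 10*m^3 + 118*m^2 - 86*m - 22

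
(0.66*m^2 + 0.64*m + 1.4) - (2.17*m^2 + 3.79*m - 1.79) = -1.51*m^2 - 3.15*m + 3.19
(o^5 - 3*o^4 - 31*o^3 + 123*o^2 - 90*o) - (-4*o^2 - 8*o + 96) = o^5 - 3*o^4 - 31*o^3 + 127*o^2 - 82*o - 96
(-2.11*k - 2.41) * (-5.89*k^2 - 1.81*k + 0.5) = 12.4279*k^3 + 18.014*k^2 + 3.3071*k - 1.205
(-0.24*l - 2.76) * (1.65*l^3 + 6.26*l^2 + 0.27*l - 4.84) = -0.396*l^4 - 6.0564*l^3 - 17.3424*l^2 + 0.4164*l + 13.3584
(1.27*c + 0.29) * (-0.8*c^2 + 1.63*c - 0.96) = -1.016*c^3 + 1.8381*c^2 - 0.7465*c - 0.2784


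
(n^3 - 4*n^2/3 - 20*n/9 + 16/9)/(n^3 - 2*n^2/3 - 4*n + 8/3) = (n + 4/3)/(n + 2)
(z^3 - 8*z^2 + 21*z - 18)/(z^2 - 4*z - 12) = (-z^3 + 8*z^2 - 21*z + 18)/(-z^2 + 4*z + 12)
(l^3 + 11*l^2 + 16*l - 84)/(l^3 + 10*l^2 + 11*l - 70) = (l + 6)/(l + 5)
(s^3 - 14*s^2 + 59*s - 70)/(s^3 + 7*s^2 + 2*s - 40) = (s^2 - 12*s + 35)/(s^2 + 9*s + 20)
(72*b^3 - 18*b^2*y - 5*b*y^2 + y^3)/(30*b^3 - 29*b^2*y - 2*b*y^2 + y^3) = (-12*b^2 + b*y + y^2)/(-5*b^2 + 4*b*y + y^2)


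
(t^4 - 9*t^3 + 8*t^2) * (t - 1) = t^5 - 10*t^4 + 17*t^3 - 8*t^2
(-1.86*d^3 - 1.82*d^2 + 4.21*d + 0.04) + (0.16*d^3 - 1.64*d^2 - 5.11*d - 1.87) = -1.7*d^3 - 3.46*d^2 - 0.9*d - 1.83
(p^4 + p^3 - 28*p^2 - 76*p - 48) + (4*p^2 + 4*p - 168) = p^4 + p^3 - 24*p^2 - 72*p - 216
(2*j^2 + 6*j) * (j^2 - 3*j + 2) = 2*j^4 - 14*j^2 + 12*j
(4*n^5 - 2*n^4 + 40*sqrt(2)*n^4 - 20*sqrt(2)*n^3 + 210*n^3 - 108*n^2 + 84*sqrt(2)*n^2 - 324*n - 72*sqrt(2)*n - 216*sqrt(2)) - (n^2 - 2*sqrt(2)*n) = 4*n^5 - 2*n^4 + 40*sqrt(2)*n^4 - 20*sqrt(2)*n^3 + 210*n^3 - 109*n^2 + 84*sqrt(2)*n^2 - 324*n - 70*sqrt(2)*n - 216*sqrt(2)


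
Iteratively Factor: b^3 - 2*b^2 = (b)*(b^2 - 2*b) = b^2*(b - 2)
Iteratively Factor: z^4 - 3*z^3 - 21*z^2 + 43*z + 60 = (z - 3)*(z^3 - 21*z - 20) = (z - 5)*(z - 3)*(z^2 + 5*z + 4) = (z - 5)*(z - 3)*(z + 1)*(z + 4)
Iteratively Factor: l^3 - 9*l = (l)*(l^2 - 9) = l*(l - 3)*(l + 3)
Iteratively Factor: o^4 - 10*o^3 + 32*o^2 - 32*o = (o - 4)*(o^3 - 6*o^2 + 8*o) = (o - 4)*(o - 2)*(o^2 - 4*o) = o*(o - 4)*(o - 2)*(o - 4)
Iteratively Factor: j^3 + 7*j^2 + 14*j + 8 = (j + 1)*(j^2 + 6*j + 8) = (j + 1)*(j + 2)*(j + 4)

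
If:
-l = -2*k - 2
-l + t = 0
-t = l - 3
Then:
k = -1/4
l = 3/2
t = 3/2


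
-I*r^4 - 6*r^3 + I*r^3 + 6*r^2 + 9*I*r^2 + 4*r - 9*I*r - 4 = (r - 4*I)*(r - I)^2*(-I*r + I)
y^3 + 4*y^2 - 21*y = y*(y - 3)*(y + 7)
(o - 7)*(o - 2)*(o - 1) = o^3 - 10*o^2 + 23*o - 14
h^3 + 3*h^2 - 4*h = h*(h - 1)*(h + 4)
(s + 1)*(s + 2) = s^2 + 3*s + 2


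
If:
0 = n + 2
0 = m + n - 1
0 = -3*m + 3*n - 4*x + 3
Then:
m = 3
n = -2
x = -3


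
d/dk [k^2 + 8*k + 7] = 2*k + 8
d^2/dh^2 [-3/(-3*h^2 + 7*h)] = 6*(-3*h*(3*h - 7) + (6*h - 7)^2)/(h^3*(3*h - 7)^3)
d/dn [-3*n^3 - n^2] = n*(-9*n - 2)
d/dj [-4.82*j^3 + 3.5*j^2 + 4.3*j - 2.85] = -14.46*j^2 + 7.0*j + 4.3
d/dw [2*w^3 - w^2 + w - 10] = 6*w^2 - 2*w + 1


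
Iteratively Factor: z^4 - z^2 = (z)*(z^3 - z) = z*(z + 1)*(z^2 - z) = z*(z - 1)*(z + 1)*(z)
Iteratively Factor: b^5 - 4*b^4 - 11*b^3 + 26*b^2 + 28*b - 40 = (b - 2)*(b^4 - 2*b^3 - 15*b^2 - 4*b + 20) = (b - 5)*(b - 2)*(b^3 + 3*b^2 - 4) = (b - 5)*(b - 2)*(b + 2)*(b^2 + b - 2) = (b - 5)*(b - 2)*(b + 2)^2*(b - 1)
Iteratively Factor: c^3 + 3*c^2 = (c)*(c^2 + 3*c) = c*(c + 3)*(c)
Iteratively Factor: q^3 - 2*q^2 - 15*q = (q - 5)*(q^2 + 3*q) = q*(q - 5)*(q + 3)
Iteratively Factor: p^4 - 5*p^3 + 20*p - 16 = (p + 2)*(p^3 - 7*p^2 + 14*p - 8) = (p - 1)*(p + 2)*(p^2 - 6*p + 8) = (p - 2)*(p - 1)*(p + 2)*(p - 4)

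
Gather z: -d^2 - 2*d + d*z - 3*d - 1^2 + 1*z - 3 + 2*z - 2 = -d^2 - 5*d + z*(d + 3) - 6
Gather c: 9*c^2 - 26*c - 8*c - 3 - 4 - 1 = 9*c^2 - 34*c - 8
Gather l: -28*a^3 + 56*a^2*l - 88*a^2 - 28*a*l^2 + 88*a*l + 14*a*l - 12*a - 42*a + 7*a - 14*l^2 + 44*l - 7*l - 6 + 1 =-28*a^3 - 88*a^2 - 47*a + l^2*(-28*a - 14) + l*(56*a^2 + 102*a + 37) - 5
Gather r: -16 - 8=-24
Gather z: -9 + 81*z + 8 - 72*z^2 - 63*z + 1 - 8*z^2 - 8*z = -80*z^2 + 10*z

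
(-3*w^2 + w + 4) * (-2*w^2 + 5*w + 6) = 6*w^4 - 17*w^3 - 21*w^2 + 26*w + 24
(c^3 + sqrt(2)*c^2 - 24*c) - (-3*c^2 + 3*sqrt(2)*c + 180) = c^3 + sqrt(2)*c^2 + 3*c^2 - 24*c - 3*sqrt(2)*c - 180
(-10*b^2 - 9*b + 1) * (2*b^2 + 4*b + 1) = -20*b^4 - 58*b^3 - 44*b^2 - 5*b + 1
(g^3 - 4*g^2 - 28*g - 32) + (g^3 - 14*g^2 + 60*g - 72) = 2*g^3 - 18*g^2 + 32*g - 104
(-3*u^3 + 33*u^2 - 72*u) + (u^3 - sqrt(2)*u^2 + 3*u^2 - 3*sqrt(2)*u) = -2*u^3 - sqrt(2)*u^2 + 36*u^2 - 72*u - 3*sqrt(2)*u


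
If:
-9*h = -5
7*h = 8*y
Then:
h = 5/9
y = 35/72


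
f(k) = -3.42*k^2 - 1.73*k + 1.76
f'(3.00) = -22.25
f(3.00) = -34.21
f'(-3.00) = 18.79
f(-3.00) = -23.83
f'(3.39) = -24.92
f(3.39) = -43.41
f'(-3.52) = 22.35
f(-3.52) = -34.53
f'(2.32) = -17.60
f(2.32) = -20.66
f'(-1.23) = 6.68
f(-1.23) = -1.29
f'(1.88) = -14.59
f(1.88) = -13.58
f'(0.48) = -5.01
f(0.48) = 0.14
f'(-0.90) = 4.43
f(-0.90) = 0.55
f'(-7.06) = 46.56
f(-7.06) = -156.49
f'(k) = -6.84*k - 1.73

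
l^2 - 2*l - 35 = (l - 7)*(l + 5)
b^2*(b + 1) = b^3 + b^2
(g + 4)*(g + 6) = g^2 + 10*g + 24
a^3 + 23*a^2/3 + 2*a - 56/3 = (a - 4/3)*(a + 2)*(a + 7)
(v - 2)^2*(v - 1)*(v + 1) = v^4 - 4*v^3 + 3*v^2 + 4*v - 4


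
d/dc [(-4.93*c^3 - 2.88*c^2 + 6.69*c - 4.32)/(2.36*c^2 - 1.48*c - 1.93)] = (-11.6348*c^4 + 14.5928*c^3 + 17.0187*c^2 + 31.5072*c - 19.3053)/(5.5696*c^4 - 6.9856*c^3 - 6.9192*c^2 + 5.7128*c + 3.7249)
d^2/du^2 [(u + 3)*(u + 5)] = 2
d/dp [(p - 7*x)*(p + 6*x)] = 2*p - x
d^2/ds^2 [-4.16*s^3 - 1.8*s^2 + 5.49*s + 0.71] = -24.96*s - 3.6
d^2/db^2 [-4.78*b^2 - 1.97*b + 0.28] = -9.56000000000000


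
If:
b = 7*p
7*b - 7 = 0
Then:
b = 1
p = 1/7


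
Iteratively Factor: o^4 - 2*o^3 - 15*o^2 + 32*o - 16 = (o - 1)*(o^3 - o^2 - 16*o + 16) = (o - 1)^2*(o^2 - 16) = (o - 1)^2*(o + 4)*(o - 4)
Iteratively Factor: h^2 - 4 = (h - 2)*(h + 2)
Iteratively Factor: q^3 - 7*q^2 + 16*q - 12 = (q - 3)*(q^2 - 4*q + 4) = (q - 3)*(q - 2)*(q - 2)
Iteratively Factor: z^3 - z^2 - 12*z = (z)*(z^2 - z - 12) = z*(z - 4)*(z + 3)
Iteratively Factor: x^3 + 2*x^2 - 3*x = (x - 1)*(x^2 + 3*x) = x*(x - 1)*(x + 3)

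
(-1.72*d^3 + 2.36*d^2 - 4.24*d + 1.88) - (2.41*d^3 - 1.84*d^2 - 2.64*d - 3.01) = -4.13*d^3 + 4.2*d^2 - 1.6*d + 4.89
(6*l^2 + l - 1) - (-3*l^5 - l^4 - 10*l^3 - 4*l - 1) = 3*l^5 + l^4 + 10*l^3 + 6*l^2 + 5*l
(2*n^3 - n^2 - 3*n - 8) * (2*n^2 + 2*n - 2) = 4*n^5 + 2*n^4 - 12*n^3 - 20*n^2 - 10*n + 16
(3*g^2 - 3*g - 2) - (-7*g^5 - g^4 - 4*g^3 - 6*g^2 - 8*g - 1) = 7*g^5 + g^4 + 4*g^3 + 9*g^2 + 5*g - 1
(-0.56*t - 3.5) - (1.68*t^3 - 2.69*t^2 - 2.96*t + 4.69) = -1.68*t^3 + 2.69*t^2 + 2.4*t - 8.19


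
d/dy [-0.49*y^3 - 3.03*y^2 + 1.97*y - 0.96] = -1.47*y^2 - 6.06*y + 1.97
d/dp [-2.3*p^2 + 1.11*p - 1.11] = 1.11 - 4.6*p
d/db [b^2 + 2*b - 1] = 2*b + 2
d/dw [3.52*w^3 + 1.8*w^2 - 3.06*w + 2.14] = 10.56*w^2 + 3.6*w - 3.06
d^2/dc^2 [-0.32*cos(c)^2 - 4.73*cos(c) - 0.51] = 4.73*cos(c) + 0.64*cos(2*c)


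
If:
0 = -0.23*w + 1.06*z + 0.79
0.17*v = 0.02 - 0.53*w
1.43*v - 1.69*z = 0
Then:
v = -0.80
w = 0.30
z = -0.68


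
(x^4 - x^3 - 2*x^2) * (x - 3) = x^5 - 4*x^4 + x^3 + 6*x^2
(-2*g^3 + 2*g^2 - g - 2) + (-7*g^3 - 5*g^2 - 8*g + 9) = -9*g^3 - 3*g^2 - 9*g + 7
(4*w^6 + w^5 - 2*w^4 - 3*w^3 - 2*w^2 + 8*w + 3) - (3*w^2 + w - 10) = 4*w^6 + w^5 - 2*w^4 - 3*w^3 - 5*w^2 + 7*w + 13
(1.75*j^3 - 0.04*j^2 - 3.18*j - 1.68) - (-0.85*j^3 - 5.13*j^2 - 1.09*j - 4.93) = 2.6*j^3 + 5.09*j^2 - 2.09*j + 3.25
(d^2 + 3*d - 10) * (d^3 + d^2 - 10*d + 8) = d^5 + 4*d^4 - 17*d^3 - 32*d^2 + 124*d - 80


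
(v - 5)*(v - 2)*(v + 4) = v^3 - 3*v^2 - 18*v + 40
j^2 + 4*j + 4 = (j + 2)^2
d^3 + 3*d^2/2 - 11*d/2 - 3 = (d - 2)*(d + 1/2)*(d + 3)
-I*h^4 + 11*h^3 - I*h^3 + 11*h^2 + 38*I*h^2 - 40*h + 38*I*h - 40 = (h + 2*I)*(h + 4*I)*(h + 5*I)*(-I*h - I)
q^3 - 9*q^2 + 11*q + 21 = (q - 7)*(q - 3)*(q + 1)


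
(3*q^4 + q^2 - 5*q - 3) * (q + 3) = 3*q^5 + 9*q^4 + q^3 - 2*q^2 - 18*q - 9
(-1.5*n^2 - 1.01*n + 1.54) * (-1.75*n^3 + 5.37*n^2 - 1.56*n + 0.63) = 2.625*n^5 - 6.2875*n^4 - 5.7787*n^3 + 8.9004*n^2 - 3.0387*n + 0.9702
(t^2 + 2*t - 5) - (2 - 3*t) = t^2 + 5*t - 7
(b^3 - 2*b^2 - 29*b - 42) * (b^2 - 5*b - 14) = b^5 - 7*b^4 - 33*b^3 + 131*b^2 + 616*b + 588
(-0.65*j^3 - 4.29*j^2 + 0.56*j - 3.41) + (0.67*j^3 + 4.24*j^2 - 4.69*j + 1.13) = 0.02*j^3 - 0.0499999999999998*j^2 - 4.13*j - 2.28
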